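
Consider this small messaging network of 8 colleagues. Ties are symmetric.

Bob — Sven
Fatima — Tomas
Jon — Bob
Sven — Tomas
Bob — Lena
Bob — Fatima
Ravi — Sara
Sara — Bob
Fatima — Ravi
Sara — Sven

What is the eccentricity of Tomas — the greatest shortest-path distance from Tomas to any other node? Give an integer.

3

Distances from Tomas: Bob:2, Fatima:1, Jon:3, Lena:3, Ravi:2, Sara:2, Sven:1.
The largest is 3 (to Lena and Jon), so the eccentricity of Tomas is 3.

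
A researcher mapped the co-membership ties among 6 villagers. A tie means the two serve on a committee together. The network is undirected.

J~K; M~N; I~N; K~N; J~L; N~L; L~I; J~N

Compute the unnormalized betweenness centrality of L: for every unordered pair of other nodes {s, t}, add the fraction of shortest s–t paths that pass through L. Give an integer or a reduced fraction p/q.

1/2

Pairs whose geodesics pass through L — J–I: 1/2.
All other pairs contribute 0.
Summing the contributions gives betweenness(L) = 1/2.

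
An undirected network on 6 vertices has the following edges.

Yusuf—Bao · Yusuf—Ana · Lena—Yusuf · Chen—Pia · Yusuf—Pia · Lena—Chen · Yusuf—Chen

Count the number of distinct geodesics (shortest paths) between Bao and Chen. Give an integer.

The shortest distance is 2, and the only length-2 path is Bao–Yusuf–Chen. So there is exactly 1 shortest path.

1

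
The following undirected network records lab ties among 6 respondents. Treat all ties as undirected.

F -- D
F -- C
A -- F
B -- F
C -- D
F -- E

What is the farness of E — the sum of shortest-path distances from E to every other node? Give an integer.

9

Distances from E: A:2, B:2, C:2, D:2, F:1.
Sum = 2 + 2 + 2 + 2 + 1 = 9.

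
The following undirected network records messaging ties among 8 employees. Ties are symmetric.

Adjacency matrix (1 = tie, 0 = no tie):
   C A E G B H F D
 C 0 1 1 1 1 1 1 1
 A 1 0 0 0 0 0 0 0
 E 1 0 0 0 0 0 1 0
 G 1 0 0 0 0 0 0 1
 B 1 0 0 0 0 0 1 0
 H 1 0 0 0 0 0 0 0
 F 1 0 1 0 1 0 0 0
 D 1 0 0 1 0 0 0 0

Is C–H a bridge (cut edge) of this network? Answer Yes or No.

Without the C–H edge there is no alternate route between C and H, so the network disconnects. It is a bridge.

Yes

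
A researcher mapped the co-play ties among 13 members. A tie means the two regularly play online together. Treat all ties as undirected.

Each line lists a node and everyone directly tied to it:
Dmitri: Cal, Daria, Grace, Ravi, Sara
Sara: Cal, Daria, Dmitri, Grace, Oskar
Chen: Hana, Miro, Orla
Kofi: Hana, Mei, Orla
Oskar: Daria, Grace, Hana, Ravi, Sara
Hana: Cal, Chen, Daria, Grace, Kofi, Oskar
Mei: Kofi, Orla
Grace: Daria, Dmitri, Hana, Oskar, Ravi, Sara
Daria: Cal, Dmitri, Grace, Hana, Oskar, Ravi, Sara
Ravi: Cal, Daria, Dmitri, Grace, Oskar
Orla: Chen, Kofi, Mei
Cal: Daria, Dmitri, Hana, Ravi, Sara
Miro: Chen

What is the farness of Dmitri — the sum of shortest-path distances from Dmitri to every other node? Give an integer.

Distances from Dmitri: Cal:1, Chen:3, Daria:1, Grace:1, Hana:2, Kofi:3, Mei:4, Miro:4, Orla:4, Oskar:2, Ravi:1, Sara:1.
Sum = 1 + 3 + 1 + 1 + 2 + 3 + 4 + 4 + 4 + 2 + 1 + 1 = 27.

27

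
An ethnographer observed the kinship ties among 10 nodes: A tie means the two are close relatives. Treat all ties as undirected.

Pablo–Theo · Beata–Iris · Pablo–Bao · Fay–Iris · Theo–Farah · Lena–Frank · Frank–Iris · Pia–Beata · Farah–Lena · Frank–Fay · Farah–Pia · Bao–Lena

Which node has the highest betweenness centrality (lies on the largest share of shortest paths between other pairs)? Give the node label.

Unnormalized betweenness of each node: Bao:4, Beata:7/2, Farah:23/2, Fay:0, Frank:10, Iris:9/2, Lena:29/2, Pablo:1, Pia:5, Theo:3.
Lena has the largest value, 29/2, making it the main broker — the node through which the most shortest paths run.

Lena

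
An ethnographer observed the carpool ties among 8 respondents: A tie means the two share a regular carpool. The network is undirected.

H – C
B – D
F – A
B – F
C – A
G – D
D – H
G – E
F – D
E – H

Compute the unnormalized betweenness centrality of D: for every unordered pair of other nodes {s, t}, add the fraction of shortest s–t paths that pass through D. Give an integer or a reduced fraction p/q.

17/2

Pairs whose geodesics pass through D — G–H: 1/2; G–C: 1/2; G–A: 1; G–F: 1; G–B: 1; E–F: 2/2; E–B: 2/2; H–F: 1; H–B: 1; C–B: 1/2.
All other pairs contribute 0.
Summing the contributions gives betweenness(D) = 17/2.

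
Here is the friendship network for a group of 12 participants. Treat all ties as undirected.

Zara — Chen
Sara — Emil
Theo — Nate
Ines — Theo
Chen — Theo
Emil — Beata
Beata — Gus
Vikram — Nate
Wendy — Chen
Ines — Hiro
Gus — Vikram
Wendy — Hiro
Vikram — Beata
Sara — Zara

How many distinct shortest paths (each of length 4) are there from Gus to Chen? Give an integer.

1

The shortest distance is 4, and the only length-4 path is Gus–Vikram–Nate–Theo–Chen. So there is exactly 1 shortest path.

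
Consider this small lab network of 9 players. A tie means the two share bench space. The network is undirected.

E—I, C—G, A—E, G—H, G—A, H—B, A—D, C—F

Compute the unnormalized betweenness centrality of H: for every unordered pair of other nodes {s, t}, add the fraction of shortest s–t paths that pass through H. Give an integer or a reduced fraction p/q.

7

Pairs whose geodesics pass through H — A–B: 1; E–B: 1; C–B: 1; B–F: 1; B–D: 1; B–I: 1; B–G: 1.
All other pairs contribute 0.
Summing the contributions gives betweenness(H) = 7.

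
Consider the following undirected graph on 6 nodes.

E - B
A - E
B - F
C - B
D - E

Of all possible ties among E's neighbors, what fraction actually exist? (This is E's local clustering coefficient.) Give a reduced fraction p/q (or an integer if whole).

E's neighbors: A, B, and D (k = 3).
Possible neighbor pairs: C(3,2) = 3. Edges among them: none → e = 0.
Clustering(E) = 0/3 = 0.

0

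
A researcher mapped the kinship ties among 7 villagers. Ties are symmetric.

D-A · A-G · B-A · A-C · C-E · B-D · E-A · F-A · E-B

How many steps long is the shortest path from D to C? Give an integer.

One shortest route is D – A – C, which uses 2 edges, and D and C are not directly tied, so nothing shorter exists. So d(D,C) = 2.

2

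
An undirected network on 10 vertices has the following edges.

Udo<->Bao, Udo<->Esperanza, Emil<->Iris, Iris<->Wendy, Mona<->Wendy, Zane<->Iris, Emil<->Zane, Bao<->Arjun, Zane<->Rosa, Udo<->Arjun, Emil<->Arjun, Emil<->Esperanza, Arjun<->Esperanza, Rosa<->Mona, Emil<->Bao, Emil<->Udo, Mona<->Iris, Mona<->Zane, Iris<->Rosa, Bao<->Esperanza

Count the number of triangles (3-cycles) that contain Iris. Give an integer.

5

Iris's neighbors: Emil, Mona, Rosa, Wendy, and Zane.
Neighbor pairs that are themselves tied: Iris–Emil–Zane; Iris–Mona–Rosa; Iris–Mona–Wendy; Iris–Mona–Zane; Iris–Rosa–Zane. Each forms one triangle with Iris, for 5 in total.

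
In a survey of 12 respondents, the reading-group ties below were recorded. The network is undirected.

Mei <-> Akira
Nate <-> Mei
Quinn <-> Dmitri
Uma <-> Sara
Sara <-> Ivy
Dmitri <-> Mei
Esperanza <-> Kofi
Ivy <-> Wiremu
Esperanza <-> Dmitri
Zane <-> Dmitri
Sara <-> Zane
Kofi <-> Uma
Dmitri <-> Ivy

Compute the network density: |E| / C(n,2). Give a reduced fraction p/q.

There are 13 edges and 12 nodes, so the maximum possible is C(12,2) = 66.
Density = 13/66.

13/66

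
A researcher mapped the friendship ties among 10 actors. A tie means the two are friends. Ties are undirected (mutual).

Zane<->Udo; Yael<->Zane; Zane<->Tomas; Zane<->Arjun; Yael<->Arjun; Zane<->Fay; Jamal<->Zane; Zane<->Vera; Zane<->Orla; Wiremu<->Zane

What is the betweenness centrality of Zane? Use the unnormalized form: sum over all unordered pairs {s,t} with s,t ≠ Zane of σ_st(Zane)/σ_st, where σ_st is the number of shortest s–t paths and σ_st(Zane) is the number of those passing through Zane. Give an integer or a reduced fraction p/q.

35

Pairs whose geodesics pass through Zane — Udo–Orla: 1; Udo–Arjun: 1; Udo–Yael: 1; Udo–Vera: 1; Udo–Wiremu: 1; Udo–Fay: 1; Udo–Tomas: 1; Udo–Jamal: 1; Orla–Arjun: 1; Orla–Yael: 1; Orla–Vera: 1; Orla–Wiremu: 1; Orla–Fay: 1; Orla–Tomas: 1 … (+21 more pairs).
All other pairs contribute 0.
Summing the contributions gives betweenness(Zane) = 35.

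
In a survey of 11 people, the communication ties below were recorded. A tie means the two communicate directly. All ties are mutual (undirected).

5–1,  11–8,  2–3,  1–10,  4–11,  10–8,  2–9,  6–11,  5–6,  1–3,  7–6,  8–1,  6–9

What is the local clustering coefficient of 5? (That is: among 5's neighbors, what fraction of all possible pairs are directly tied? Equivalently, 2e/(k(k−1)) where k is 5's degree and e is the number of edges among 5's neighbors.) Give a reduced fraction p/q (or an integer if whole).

0

5's neighbors: 1 and 6 (k = 2).
Possible neighbor pairs: C(2,2) = 1. Edges among them: none → e = 0.
Clustering(5) = 0/1.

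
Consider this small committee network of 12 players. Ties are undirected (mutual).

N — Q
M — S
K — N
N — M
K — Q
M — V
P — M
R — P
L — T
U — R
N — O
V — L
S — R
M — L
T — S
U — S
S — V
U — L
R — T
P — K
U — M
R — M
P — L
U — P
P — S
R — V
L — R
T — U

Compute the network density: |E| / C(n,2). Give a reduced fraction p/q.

14/33

There are 28 edges and 12 nodes, so the maximum possible is C(12,2) = 66.
Density = 28/66 = 14/33.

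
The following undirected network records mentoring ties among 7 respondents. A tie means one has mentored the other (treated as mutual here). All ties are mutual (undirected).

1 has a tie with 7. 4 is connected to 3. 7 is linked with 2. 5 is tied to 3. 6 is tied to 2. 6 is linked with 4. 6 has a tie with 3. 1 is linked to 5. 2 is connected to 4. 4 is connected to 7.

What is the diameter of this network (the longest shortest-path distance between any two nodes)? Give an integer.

Eccentricity of each node (its greatest distance to any other): 1:3, 2:3, 3:2, 4:2, 5:3, 6:3, 7:2.
The maximum eccentricity is 3, realized for instance by the pair 6–1 via 6 – 4 – 7 – 1. So the diameter is 3.

3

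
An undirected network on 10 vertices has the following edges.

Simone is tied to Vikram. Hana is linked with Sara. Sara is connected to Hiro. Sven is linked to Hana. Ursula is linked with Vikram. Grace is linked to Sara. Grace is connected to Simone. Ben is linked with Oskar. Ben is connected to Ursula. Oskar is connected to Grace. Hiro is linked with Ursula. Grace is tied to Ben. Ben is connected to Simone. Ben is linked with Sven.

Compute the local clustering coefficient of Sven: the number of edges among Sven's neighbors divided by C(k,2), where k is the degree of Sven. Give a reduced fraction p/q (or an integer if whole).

Sven's neighbors: Ben and Hana (k = 2).
Possible neighbor pairs: C(2,2) = 1. Edges among them: none → e = 0.
Clustering(Sven) = 0/1.

0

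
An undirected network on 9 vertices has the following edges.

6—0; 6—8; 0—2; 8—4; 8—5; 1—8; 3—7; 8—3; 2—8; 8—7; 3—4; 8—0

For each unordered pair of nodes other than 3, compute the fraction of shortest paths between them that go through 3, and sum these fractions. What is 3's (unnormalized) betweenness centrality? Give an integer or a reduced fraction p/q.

1/2

Pairs whose geodesics pass through 3 — 4–7: 1/2.
All other pairs contribute 0.
Summing the contributions gives betweenness(3) = 1/2.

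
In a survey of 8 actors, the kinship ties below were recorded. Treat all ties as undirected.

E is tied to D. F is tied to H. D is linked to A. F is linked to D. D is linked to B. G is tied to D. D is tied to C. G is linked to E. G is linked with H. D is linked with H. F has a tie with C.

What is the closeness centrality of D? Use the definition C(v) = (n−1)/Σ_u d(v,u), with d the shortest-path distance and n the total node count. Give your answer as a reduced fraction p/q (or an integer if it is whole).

Distances from D: A:1, B:1, C:1, E:1, F:1, G:1, H:1. Sum = 7.
n = 8, so closeness = 7/7 = 1.

1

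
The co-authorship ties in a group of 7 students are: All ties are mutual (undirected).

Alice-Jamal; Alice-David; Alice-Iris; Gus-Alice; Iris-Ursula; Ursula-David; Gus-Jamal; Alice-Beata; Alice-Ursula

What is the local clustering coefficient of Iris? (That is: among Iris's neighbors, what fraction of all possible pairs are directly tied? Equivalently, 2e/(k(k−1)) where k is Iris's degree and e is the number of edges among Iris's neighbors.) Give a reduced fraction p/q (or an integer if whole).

1

Iris's neighbors: Alice and Ursula (k = 2).
Possible neighbor pairs: C(2,2) = 1. Edges among them: Alice–Ursula → e = 1.
Clustering(Iris) = 1/1.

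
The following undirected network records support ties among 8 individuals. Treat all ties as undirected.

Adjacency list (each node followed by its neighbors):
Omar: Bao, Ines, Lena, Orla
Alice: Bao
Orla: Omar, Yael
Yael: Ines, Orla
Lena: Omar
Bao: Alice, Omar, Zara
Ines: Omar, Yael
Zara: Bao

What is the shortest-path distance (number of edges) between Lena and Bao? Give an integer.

One shortest route is Lena – Omar – Bao, which uses 2 edges, and Lena and Bao are not directly tied, so nothing shorter exists. So d(Lena,Bao) = 2.

2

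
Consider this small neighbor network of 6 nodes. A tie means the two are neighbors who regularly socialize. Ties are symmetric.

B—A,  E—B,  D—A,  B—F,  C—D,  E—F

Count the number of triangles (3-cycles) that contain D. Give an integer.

0

D's neighbors are A and C, but none of them are tied to each other, so no triangle contains D.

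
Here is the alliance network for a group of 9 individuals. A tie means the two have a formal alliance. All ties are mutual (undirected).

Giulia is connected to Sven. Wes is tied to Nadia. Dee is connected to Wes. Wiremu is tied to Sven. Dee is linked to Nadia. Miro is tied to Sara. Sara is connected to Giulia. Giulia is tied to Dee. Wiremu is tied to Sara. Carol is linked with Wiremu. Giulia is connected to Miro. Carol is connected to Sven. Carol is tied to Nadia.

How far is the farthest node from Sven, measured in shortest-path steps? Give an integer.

3

Distances from Sven: Carol:1, Dee:2, Giulia:1, Miro:2, Nadia:2, Sara:2, Wes:3, Wiremu:1.
The largest is 3 (to Wes), so the eccentricity of Sven is 3.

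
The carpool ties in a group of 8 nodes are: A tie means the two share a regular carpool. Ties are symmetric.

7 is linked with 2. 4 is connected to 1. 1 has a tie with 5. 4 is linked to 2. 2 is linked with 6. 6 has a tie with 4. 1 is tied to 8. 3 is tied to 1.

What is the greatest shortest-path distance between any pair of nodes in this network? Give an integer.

Eccentricity of each node (its greatest distance to any other): 1:3, 2:3, 3:4, 4:2, 5:4, 6:3, 7:4, 8:4.
The maximum eccentricity is 4, realized for instance by the pair 5–7 via 5 – 1 – 4 – 2 – 7. So the diameter is 4.

4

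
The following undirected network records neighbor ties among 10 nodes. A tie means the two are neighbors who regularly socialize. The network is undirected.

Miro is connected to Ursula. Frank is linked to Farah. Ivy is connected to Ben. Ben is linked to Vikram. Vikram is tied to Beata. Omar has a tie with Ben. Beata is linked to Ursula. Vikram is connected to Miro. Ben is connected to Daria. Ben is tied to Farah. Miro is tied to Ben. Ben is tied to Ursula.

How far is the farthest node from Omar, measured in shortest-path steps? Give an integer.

Distances from Omar: Beata:3, Ben:1, Daria:2, Farah:2, Frank:3, Ivy:2, Miro:2, Ursula:2, Vikram:2.
The largest is 3 (to Beata and Frank), so the eccentricity of Omar is 3.

3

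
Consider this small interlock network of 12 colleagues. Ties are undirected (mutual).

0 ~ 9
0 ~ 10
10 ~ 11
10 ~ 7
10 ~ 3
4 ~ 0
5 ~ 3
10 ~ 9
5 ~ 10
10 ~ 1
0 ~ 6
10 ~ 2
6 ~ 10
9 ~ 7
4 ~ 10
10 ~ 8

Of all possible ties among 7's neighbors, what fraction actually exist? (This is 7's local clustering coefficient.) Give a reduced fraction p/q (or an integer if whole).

7's neighbors: 9 and 10 (k = 2).
Possible neighbor pairs: C(2,2) = 1. Edges among them: 9–10 → e = 1.
Clustering(7) = 1/1.

1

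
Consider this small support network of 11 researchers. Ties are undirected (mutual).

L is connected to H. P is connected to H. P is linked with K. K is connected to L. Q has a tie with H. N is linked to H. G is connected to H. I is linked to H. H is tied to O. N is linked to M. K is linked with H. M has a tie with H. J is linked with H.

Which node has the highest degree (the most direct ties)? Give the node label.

H

Degrees — G:1, H:10, I:1, J:1, K:3, L:2, M:2, N:2, O:1, P:2, Q:1.
The maximum is 10, attained only by H.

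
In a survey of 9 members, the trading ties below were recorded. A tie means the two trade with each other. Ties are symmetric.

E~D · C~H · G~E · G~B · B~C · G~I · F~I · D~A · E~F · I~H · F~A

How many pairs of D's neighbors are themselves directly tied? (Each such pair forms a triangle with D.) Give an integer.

0

D's neighbors are A and E, but none of them are tied to each other, so no triangle contains D.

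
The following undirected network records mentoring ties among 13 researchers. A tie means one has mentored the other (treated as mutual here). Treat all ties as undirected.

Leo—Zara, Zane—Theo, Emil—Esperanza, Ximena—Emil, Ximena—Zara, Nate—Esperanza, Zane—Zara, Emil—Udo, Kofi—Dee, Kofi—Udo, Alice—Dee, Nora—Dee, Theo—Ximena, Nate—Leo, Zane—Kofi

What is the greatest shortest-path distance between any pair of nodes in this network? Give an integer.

Eccentricity of each node (its greatest distance to any other): Alice:6, Dee:5, Emil:4, Esperanza:5, Kofi:4, Leo:5, Nate:6, Nora:6, Theo:4, Udo:4, Ximena:5, Zane:4, Zara:4.
The maximum eccentricity is 6, realized for instance by the pair Alice–Nate via Alice – Dee – Kofi – Zane – Zara – Leo – Nate. So the diameter is 6.

6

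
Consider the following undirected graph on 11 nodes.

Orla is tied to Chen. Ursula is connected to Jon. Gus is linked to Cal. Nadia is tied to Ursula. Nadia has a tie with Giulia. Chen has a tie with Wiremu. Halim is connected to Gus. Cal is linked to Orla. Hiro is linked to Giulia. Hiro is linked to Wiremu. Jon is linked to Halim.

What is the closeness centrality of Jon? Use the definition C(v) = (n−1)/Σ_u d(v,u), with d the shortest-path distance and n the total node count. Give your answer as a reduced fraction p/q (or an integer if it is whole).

Distances from Jon: Cal:3, Chen:5, Giulia:3, Gus:2, Halim:1, Hiro:4, Nadia:2, Orla:4, Ursula:1, Wiremu:5. Sum = 30.
n = 11, so closeness = 10/30 = 1/3.

1/3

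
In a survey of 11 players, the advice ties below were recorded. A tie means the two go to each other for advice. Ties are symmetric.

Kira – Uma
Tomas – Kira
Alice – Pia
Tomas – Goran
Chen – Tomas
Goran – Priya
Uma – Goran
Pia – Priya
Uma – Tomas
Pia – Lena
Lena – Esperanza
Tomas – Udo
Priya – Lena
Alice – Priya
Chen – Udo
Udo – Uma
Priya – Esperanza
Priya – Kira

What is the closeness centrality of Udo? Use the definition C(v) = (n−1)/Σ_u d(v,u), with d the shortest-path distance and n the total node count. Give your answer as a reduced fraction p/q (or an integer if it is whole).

Distances from Udo: Alice:4, Chen:1, Esperanza:4, Goran:2, Kira:2, Lena:4, Pia:4, Priya:3, Tomas:1, Uma:1. Sum = 26.
n = 11, so closeness = 10/26 = 5/13.

5/13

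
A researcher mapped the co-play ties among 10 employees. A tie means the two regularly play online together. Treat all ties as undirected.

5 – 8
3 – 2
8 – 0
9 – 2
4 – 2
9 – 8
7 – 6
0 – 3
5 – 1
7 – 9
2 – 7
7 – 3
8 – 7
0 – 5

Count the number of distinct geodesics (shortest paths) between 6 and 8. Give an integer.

1

The shortest distance is 2, and the only length-2 path is 6–7–8. So there is exactly 1 shortest path.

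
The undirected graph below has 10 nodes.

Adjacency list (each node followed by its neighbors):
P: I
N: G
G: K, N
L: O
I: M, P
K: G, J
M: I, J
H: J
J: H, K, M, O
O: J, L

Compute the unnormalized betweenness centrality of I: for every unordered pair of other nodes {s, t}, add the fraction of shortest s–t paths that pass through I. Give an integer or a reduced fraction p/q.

Pairs whose geodesics pass through I — P–N: 1; P–G: 1; P–O: 1; P–J: 1; P–L: 1; P–H: 1; P–M: 1; P–K: 1.
All other pairs contribute 0.
Summing the contributions gives betweenness(I) = 8.

8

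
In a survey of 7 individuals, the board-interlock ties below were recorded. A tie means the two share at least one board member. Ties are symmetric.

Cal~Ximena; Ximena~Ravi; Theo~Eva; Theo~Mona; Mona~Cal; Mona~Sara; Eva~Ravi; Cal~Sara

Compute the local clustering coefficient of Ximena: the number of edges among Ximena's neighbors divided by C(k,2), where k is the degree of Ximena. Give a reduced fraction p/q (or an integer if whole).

Ximena's neighbors: Cal and Ravi (k = 2).
Possible neighbor pairs: C(2,2) = 1. Edges among them: none → e = 0.
Clustering(Ximena) = 0/1.

0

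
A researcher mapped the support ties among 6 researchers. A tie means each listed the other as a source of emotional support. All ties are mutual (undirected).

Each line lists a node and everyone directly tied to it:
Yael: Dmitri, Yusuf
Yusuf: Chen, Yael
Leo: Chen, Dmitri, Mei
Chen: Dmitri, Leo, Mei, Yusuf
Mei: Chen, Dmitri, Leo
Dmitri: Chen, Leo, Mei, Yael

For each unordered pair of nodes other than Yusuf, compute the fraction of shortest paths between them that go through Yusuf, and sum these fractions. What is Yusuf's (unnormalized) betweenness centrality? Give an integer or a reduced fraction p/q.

1/2

Pairs whose geodesics pass through Yusuf — Yael–Chen: 1/2.
All other pairs contribute 0.
Summing the contributions gives betweenness(Yusuf) = 1/2.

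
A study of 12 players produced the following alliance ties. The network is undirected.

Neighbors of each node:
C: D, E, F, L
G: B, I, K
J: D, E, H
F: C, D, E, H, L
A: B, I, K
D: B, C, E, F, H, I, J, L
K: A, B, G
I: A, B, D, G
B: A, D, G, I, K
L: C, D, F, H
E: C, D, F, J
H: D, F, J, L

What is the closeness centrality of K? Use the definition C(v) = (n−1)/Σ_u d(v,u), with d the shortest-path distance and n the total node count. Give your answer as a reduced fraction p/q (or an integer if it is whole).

Distances from K: A:1, B:1, C:3, D:2, E:3, F:3, G:1, H:3, I:2, J:3, L:3. Sum = 25.
n = 12, so closeness = 11/25.

11/25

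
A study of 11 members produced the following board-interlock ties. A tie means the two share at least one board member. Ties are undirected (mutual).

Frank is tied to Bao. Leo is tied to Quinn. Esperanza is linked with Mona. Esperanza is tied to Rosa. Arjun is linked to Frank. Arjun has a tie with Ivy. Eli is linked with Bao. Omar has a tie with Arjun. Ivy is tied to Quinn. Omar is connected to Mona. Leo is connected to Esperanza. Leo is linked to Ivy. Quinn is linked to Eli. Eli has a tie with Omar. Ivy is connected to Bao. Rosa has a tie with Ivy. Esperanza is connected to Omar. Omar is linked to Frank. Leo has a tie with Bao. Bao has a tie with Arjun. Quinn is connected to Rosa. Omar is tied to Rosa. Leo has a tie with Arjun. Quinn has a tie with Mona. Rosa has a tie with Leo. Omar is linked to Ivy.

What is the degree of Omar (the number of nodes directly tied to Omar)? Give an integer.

7

Omar is directly tied to Arjun, Eli, Esperanza, Frank, Ivy, Mona, and Rosa. That is 7 neighbors, so the degree of Omar is 7.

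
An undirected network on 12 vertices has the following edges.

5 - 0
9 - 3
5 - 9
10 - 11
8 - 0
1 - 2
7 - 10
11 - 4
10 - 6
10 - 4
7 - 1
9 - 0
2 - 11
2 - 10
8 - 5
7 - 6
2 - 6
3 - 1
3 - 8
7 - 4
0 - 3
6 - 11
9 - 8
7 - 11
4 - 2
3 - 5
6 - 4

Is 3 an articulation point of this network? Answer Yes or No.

Removing 3 leaves {0, 5, 8, and 9} with no path to {1, 2, 4, 6, 7, 10, and 11}, so the network splits into 2 components. 3 is a cut vertex.

Yes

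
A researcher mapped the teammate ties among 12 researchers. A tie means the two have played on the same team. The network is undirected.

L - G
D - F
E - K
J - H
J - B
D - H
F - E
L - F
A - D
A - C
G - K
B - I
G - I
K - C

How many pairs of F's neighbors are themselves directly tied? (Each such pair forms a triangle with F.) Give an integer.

0

F's neighbors are D, E, and L, but none of them are tied to each other, so no triangle contains F.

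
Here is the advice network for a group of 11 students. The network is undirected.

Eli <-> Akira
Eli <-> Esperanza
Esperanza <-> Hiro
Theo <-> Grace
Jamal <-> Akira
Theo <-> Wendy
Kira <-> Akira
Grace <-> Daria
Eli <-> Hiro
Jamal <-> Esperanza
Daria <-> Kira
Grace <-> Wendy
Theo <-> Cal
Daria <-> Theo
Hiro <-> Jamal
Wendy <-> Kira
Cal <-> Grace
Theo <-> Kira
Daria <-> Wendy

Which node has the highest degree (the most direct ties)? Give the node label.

Degrees — Akira:3, Cal:2, Daria:4, Eli:3, Esperanza:3, Grace:4, Hiro:3, Jamal:3, Kira:4, Theo:5, Wendy:4.
The maximum is 5, attained only by Theo.

Theo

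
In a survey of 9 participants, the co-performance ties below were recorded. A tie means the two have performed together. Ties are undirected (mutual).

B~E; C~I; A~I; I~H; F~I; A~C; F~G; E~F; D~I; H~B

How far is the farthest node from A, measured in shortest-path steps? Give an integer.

3

Distances from A: B:3, C:1, D:2, E:3, F:2, G:3, H:2, I:1.
The largest is 3 (to B, E, and G), so the eccentricity of A is 3.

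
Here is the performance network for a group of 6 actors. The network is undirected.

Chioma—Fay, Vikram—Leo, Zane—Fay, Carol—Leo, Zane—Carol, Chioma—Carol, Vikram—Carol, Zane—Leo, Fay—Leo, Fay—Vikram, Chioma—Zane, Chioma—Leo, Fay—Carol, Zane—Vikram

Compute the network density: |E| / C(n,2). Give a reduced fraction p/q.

14/15

There are 14 edges and 6 nodes, so the maximum possible is C(6,2) = 15.
Density = 14/15.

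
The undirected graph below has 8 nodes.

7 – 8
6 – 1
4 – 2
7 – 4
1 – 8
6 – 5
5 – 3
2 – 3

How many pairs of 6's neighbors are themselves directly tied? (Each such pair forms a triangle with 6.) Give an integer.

6's neighbors are 1 and 5, but none of them are tied to each other, so no triangle contains 6.

0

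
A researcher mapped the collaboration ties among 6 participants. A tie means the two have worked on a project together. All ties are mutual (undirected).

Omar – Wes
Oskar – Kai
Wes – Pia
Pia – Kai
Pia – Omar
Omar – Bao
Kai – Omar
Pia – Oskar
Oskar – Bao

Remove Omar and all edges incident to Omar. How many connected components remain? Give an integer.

1

Omar's neighbors (Bao, Kai, Pia, and Wes) remain reachable from one another through other ties, so the rest of the network stays in one piece.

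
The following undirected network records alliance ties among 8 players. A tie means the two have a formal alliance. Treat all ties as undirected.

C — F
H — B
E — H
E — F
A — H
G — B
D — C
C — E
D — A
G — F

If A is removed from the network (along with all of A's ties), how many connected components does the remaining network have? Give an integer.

1

A's neighbors (D and H) remain reachable from one another through other ties, so the rest of the network stays in one piece.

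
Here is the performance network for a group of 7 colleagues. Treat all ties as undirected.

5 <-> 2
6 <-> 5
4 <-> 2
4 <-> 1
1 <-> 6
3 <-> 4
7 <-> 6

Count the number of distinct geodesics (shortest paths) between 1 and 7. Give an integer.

1

The shortest distance is 2, and the only length-2 path is 1–6–7. So there is exactly 1 shortest path.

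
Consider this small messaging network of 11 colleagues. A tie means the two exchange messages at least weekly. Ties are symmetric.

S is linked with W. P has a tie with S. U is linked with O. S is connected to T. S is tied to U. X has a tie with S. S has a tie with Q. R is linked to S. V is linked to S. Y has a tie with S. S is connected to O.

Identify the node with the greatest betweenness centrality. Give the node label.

S

Unnormalized betweenness of each node: O:0, P:0, Q:0, R:0, S:44, T:0, U:0, V:0, W:0, X:0, Y:0.
S has the largest value, 44, making it the main broker — the node through which the most shortest paths run.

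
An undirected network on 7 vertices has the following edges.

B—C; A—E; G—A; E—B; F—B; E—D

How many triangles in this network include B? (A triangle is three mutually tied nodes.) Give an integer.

0

B's neighbors are C, E, and F, but none of them are tied to each other, so no triangle contains B.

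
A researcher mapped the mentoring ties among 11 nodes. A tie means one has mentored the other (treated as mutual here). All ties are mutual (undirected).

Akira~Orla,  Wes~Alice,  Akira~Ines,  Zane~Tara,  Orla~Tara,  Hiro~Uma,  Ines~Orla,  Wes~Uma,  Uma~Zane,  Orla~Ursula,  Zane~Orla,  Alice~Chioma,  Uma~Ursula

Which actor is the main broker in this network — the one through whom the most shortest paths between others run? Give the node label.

Unnormalized betweenness of each node: Akira:0, Alice:9, Chioma:0, Hiro:0, Ines:0, Orla:35/2, Tara:0, Uma:55/2, Ursula:15/2, Wes:16, Zane:25/2.
Uma has the largest value, 55/2, making it the main broker — the node through which the most shortest paths run.

Uma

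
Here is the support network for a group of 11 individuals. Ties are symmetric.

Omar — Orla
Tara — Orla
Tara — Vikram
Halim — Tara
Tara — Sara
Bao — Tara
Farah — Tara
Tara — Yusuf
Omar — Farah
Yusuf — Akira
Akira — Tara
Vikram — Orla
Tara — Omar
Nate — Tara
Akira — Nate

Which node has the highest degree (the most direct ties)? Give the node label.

Degrees — Akira:3, Bao:1, Farah:2, Halim:1, Nate:2, Omar:3, Orla:3, Sara:1, Tara:10, Vikram:2, Yusuf:2.
The maximum is 10, attained only by Tara.

Tara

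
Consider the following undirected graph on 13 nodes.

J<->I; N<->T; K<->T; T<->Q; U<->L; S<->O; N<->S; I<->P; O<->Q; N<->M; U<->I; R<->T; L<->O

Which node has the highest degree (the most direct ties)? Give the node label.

T

Degrees — I:3, J:1, K:1, L:2, M:1, N:3, O:3, P:1, Q:2, R:1, S:2, T:4, U:2.
The maximum is 4, attained only by T.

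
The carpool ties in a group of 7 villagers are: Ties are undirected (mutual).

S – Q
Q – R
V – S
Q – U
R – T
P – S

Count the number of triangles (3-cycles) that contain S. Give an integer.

S's neighbors are P, Q, and V, but none of them are tied to each other, so no triangle contains S.

0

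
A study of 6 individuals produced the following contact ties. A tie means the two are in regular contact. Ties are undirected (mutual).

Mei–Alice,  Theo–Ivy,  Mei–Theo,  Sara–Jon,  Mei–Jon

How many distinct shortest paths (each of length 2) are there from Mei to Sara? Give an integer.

The shortest distance is 2, and the only length-2 path is Mei–Jon–Sara. So there is exactly 1 shortest path.

1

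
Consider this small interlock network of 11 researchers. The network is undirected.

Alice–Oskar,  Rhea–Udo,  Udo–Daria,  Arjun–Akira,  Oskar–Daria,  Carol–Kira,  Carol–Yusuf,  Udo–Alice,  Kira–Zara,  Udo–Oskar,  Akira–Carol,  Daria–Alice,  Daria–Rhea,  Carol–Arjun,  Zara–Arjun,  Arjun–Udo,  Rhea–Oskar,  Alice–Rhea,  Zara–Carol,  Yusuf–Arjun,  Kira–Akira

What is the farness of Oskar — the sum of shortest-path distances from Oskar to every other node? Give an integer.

22

Distances from Oskar: Akira:3, Alice:1, Arjun:2, Carol:3, Daria:1, Kira:4, Rhea:1, Udo:1, Yusuf:3, Zara:3.
Sum = 3 + 1 + 2 + 3 + 1 + 4 + 1 + 1 + 3 + 3 = 22.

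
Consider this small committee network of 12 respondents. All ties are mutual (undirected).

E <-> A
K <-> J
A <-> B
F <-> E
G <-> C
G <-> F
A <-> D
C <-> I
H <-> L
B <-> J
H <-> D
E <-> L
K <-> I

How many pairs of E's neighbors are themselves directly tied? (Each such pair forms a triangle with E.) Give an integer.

E's neighbors are A, F, and L, but none of them are tied to each other, so no triangle contains E.

0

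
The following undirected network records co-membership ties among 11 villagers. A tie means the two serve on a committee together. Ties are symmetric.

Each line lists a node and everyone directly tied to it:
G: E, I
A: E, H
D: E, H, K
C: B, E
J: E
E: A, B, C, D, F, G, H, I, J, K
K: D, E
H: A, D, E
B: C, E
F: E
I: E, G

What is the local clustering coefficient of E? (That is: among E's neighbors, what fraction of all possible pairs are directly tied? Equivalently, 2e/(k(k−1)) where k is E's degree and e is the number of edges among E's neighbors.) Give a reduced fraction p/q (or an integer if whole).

1/9

E's neighbors: A, B, C, D, F, G, H, I, J, and K (k = 10).
Possible neighbor pairs: C(10,2) = 45. Edges among them: A–H, B–C, D–H, D–K, G–I → e = 5.
Clustering(E) = 5/45 = 1/9.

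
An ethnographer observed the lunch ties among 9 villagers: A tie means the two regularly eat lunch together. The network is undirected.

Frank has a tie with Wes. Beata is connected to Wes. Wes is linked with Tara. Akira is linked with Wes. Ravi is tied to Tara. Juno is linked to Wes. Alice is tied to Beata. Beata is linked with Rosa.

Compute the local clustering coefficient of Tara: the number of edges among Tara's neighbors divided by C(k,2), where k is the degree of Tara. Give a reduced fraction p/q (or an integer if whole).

Tara's neighbors: Ravi and Wes (k = 2).
Possible neighbor pairs: C(2,2) = 1. Edges among them: none → e = 0.
Clustering(Tara) = 0/1.

0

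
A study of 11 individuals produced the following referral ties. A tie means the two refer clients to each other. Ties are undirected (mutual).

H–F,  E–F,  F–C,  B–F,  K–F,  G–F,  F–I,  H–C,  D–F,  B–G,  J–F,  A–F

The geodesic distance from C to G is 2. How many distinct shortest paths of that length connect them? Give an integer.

The shortest distance is 2, and the only length-2 path is C–F–G. So there is exactly 1 shortest path.

1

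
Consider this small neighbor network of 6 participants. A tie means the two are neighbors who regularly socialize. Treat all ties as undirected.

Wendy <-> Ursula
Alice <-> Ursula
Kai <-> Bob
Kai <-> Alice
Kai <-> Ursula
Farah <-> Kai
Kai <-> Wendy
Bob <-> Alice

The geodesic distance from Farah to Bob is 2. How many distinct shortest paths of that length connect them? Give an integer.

The shortest distance is 2, and the only length-2 path is Farah–Kai–Bob. So there is exactly 1 shortest path.

1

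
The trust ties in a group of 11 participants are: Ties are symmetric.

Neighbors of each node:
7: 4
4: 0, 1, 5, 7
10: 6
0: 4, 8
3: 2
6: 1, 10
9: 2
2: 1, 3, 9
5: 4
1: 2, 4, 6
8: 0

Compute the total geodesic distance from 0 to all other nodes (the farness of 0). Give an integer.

26

Distances from 0: 1:2, 2:3, 3:4, 4:1, 5:2, 6:3, 7:2, 8:1, 9:4, 10:4.
Sum = 2 + 3 + 4 + 1 + 2 + 3 + 2 + 1 + 4 + 4 = 26.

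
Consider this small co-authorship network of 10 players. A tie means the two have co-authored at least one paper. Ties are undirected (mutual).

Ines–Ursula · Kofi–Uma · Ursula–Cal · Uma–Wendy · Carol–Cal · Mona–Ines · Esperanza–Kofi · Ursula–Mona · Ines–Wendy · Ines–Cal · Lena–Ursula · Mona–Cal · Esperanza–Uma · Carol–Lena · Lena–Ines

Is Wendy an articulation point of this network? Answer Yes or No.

Removing Wendy leaves {Esperanza, Kofi, and Uma} with no path to {Cal, Carol, Ines, Lena, Mona, and Ursula}, so the network splits into 2 components. Wendy is a cut vertex.

Yes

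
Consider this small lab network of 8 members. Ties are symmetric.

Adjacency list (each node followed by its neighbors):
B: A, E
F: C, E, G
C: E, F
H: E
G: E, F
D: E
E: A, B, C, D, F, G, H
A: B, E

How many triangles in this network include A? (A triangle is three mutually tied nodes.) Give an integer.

A's neighbors: B and E.
Neighbor pairs that are themselves tied: A–B–E. Each forms one triangle with A, for 1 in total.

1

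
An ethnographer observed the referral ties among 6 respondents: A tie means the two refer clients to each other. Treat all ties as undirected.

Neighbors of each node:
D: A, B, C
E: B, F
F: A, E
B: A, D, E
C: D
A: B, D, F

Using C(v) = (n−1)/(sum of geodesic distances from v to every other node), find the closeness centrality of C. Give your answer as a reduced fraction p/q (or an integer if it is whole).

5/11

Distances from C: A:2, B:2, D:1, E:3, F:3. Sum = 11.
n = 6, so closeness = 5/11.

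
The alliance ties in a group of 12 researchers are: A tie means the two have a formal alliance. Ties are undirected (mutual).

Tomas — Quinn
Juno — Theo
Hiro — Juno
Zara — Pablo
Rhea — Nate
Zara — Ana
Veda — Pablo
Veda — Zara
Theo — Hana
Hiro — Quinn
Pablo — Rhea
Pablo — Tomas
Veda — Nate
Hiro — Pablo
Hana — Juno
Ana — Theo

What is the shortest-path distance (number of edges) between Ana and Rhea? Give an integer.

3

One shortest route is Ana – Zara – Pablo – Rhea, which uses 3 edges, and at distance 2 from Ana we only reach {Hana, Juno, Pablo, Veda}, which does not include Rhea. So d(Ana,Rhea) = 3.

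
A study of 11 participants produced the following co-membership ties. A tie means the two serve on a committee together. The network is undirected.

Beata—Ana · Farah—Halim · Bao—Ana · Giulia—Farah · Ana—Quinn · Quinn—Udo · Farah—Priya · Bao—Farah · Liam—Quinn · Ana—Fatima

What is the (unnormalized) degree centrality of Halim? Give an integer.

1

Halim is directly tied to Farah. That is 1 neighbor, so the degree of Halim is 1.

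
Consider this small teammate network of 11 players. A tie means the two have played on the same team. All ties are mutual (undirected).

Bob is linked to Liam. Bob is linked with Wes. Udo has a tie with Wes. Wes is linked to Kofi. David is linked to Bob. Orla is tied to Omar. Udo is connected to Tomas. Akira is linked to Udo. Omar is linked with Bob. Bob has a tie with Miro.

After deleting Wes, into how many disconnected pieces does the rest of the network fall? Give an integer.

3

Without Wes, the remaining ties split the others into: {Bob, David, Liam, Miro, Omar, Orla}; {Kofi}; {Akira, Tomas, Udo}.
That's 3 separate components.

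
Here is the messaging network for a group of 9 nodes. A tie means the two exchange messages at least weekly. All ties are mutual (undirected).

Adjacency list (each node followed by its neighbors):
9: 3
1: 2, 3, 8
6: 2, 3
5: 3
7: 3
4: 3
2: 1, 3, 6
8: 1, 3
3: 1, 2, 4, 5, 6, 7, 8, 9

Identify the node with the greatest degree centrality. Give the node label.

3

Degrees — 1:3, 2:3, 3:8, 4:1, 5:1, 6:2, 7:1, 8:2, 9:1.
The maximum is 8, attained only by 3.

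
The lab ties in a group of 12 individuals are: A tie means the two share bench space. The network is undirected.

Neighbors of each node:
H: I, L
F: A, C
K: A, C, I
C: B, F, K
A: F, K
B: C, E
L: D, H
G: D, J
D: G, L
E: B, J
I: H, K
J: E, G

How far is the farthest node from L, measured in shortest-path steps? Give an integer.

Distances from L: A:4, B:5, C:4, D:1, E:4, F:5, G:2, H:1, I:2, J:3, K:3.
The largest is 5 (to B and F), so the eccentricity of L is 5.

5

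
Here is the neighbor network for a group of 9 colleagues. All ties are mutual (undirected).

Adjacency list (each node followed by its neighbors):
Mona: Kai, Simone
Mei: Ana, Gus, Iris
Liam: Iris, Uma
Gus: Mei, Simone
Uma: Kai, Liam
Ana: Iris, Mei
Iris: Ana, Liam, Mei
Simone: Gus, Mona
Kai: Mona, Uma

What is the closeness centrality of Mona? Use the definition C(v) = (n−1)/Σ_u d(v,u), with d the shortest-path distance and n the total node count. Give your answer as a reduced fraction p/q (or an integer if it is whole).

Distances from Mona: Ana:4, Gus:2, Iris:4, Kai:1, Liam:3, Mei:3, Simone:1, Uma:2. Sum = 20.
n = 9, so closeness = 8/20 = 2/5.

2/5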